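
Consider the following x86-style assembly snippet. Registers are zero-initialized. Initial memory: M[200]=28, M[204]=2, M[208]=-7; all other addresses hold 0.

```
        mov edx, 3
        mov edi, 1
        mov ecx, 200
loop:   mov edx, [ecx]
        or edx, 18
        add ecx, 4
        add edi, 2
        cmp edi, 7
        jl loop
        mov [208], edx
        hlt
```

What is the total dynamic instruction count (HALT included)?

mov edx, 3 → edx=3
mov edi, 1 → edi=1
mov ecx, 200 → ecx=200
mov edx, [ecx] → edx=M[200]=28
or edx, 18 → edx=28|18=30
add ecx, 4 → ecx=200+4=204
add edi, 2 → edi=1+2=3
cmp edi, 7  (cmp 3,7)
jl loop: taken
mov edx, [ecx] → edx=M[204]=2
or edx, 18 → edx=2|18=18
add ecx, 4 → ecx=204+4=208
add edi, 2 → edi=3+2=5
cmp edi, 7  (cmp 5,7)
jl loop: taken
mov edx, [ecx] → edx=M[208]=-7
or edx, 18 → edx=(-7)|18=-5
add ecx, 4 → ecx=208+4=212
add edi, 2 → edi=5+2=7
cmp edi, 7  (cmp 7,7)
jl loop: not taken
mov [208], edx → M[208]=-5
halt.
Total executed instructions: 23.

23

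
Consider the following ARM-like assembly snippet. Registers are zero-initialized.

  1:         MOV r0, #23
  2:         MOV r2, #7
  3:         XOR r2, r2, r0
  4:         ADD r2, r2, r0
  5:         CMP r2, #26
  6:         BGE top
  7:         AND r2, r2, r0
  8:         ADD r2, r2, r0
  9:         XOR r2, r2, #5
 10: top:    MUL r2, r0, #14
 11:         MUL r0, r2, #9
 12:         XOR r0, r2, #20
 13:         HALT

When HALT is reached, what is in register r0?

MOV r0, #23 → r0=23
MOV r2, #7 → r2=7
XOR r2, r2, r0 → r2=7^23=16
ADD r2, r2, r0 → r2=16+23=39
CMP r2, #26  (cmp 39,26)
BGE top: taken
MUL r2, r0, #14 → r2=23*14=322
MUL r0, r2, #9 → r0=322*9=2898
XOR r0, r2, #20 → r0=322^20=342
halt.

342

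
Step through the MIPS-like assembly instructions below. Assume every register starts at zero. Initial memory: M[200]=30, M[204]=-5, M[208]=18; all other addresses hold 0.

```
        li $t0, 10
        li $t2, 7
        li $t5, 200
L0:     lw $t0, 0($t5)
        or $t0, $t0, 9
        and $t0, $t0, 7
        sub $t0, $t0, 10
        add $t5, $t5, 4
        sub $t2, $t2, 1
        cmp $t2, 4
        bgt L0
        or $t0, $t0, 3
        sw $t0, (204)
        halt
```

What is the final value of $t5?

212

li $t0, 10 → $t0=10
li $t2, 7 → $t2=7
li $t5, 200 → $t5=200
lw $t0, 0($t5) → $t0=M[200]=30
or $t0, $t0, 9 → $t0=30|9=31
and $t0, $t0, 7 → $t0=31&7=7
sub $t0, $t0, 10 → $t0=7-10=-3
add $t5, $t5, 4 → $t5=200+4=204
sub $t2, $t2, 1 → $t2=7-1=6
cmp $t2, 4  (cmp 6,4)
bgt L0: taken
lw $t0, 0($t5) → $t0=M[204]=-5
or $t0, $t0, 9 → $t0=(-5)|9=-5
and $t0, $t0, 7 → $t0=(-5)&7=3
sub $t0, $t0, 10 → $t0=3-10=-7
add $t5, $t5, 4 → $t5=204+4=208
sub $t2, $t2, 1 → $t2=6-1=5
cmp $t2, 4  (cmp 5,4)
bgt L0: taken
lw $t0, 0($t5) → $t0=M[208]=18
or $t0, $t0, 9 → $t0=18|9=27
and $t0, $t0, 7 → $t0=27&7=3
sub $t0, $t0, 10 → $t0=3-10=-7
add $t5, $t5, 4 → $t5=208+4=212
sub $t2, $t2, 1 → $t2=5-1=4
cmp $t2, 4  (cmp 4,4)
bgt L0: not taken
or $t0, $t0, 3 → $t0=(-7)|3=-5
sw $t0, (204) → M[204]=-5
halt.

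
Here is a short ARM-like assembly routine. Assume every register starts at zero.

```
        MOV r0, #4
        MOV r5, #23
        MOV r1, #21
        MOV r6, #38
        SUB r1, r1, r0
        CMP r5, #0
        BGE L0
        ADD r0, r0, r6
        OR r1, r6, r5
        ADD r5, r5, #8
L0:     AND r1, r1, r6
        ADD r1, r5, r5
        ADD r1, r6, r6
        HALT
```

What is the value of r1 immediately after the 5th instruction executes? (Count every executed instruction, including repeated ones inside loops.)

after MOV r0, #4: r0=4
after MOV r5, #23: r5=23
after MOV r1, #21: r1=21
after MOV r6, #38: r6=38
after SUB r1, r1, r0: r1=21-4=17
After step 5: r1 = 17.

17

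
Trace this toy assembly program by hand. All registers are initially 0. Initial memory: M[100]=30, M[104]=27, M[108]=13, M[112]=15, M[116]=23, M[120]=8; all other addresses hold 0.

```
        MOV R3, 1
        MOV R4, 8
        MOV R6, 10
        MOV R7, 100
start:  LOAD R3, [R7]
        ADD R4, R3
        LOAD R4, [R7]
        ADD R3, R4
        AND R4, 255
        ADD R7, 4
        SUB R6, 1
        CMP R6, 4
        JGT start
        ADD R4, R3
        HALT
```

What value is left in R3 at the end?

16

after MOV R3, 1: R3=1
after MOV R4, 8: R4=8
after MOV R6, 10: R6=10
after MOV R7, 100: R7=100
after LOAD R3, [R7]: R3=M[100]=30
after ADD R4, R3: R4=8+30=38
after LOAD R4, [R7]: R4=M[100]=30
after ADD R3, R4: R3=30+30=60
after AND R4, 255: R4=30&255=30
after ADD R7, 4: R7=100+4=104
after SUB R6, 1: R6=10-1=9
CMP R6, 4  (cmp 9,4)
JGT start: taken
after LOAD R3, [R7]: R3=M[104]=27
after ADD R4, R3: R4=30+27=57
after LOAD R4, [R7]: R4=M[104]=27
after ADD R3, R4: R3=27+27=54
after AND R4, 255: R4=27&255=27
after ADD R7, 4: R7=104+4=108
after SUB R6, 1: R6=9-1=8
CMP R6, 4  (cmp 8,4)
JGT start: taken
after LOAD R3, [R7]: R3=M[108]=13
after ADD R4, R3: R4=27+13=40
after LOAD R4, [R7]: R4=M[108]=13
after ADD R3, R4: R3=13+13=26
after AND R4, 255: R4=13&255=13
after ADD R7, 4: R7=108+4=112
after SUB R6, 1: R6=8-1=7
CMP R6, 4  (cmp 7,4)
JGT start: taken
after LOAD R3, [R7]: R3=M[112]=15
after ADD R4, R3: R4=13+15=28
after LOAD R4, [R7]: R4=M[112]=15
after ADD R3, R4: R3=15+15=30
after AND R4, 255: R4=15&255=15
after ADD R7, 4: R7=112+4=116
after SUB R6, 1: R6=7-1=6
CMP R6, 4  (cmp 6,4)
JGT start: taken
after LOAD R3, [R7]: R3=M[116]=23
after ADD R4, R3: R4=15+23=38
after LOAD R4, [R7]: R4=M[116]=23
after ADD R3, R4: R3=23+23=46
after AND R4, 255: R4=23&255=23
after ADD R7, 4: R7=116+4=120
after SUB R6, 1: R6=6-1=5
CMP R6, 4  (cmp 5,4)
JGT start: taken
after LOAD R3, [R7]: R3=M[120]=8
after ADD R4, R3: R4=23+8=31
after LOAD R4, [R7]: R4=M[120]=8
after ADD R3, R4: R3=8+8=16
after AND R4, 255: R4=8&255=8
after ADD R7, 4: R7=120+4=124
after SUB R6, 1: R6=5-1=4
CMP R6, 4  (cmp 4,4)
JGT start: not taken
after ADD R4, R3: R4=8+16=24
halt.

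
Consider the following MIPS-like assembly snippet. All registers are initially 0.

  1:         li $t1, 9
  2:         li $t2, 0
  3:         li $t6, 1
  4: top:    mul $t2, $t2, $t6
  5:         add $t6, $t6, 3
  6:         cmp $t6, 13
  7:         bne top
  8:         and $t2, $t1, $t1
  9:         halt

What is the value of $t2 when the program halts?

li $t1, 9 → $t1=9
li $t2, 0 → $t2=0
li $t6, 1 → $t6=1
mul $t2, $t2, $t6 → $t2=0*1=0
add $t6, $t6, 3 → $t6=1+3=4
cmp $t6, 13  (cmp 4,13)
bne top: taken
mul $t2, $t2, $t6 → $t2=0*4=0
add $t6, $t6, 3 → $t6=4+3=7
cmp $t6, 13  (cmp 7,13)
bne top: taken
mul $t2, $t2, $t6 → $t2=0*7=0
add $t6, $t6, 3 → $t6=7+3=10
cmp $t6, 13  (cmp 10,13)
bne top: taken
mul $t2, $t2, $t6 → $t2=0*10=0
add $t6, $t6, 3 → $t6=10+3=13
cmp $t6, 13  (cmp 13,13)
bne top: not taken
and $t2, $t1, $t1 → $t2=9&9=9
halt.

9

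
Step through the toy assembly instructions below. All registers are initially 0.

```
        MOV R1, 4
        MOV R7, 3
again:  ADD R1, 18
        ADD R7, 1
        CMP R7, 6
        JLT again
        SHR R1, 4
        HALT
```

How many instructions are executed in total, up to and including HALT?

after MOV R1, 4: R1=4
after MOV R7, 3: R7=3
after ADD R1, 18: R1=4+18=22
after ADD R7, 1: R7=3+1=4
CMP R7, 6  (cmp 4,6)
JLT again: taken
after ADD R1, 18: R1=22+18=40
after ADD R7, 1: R7=4+1=5
CMP R7, 6  (cmp 5,6)
JLT again: taken
after ADD R1, 18: R1=40+18=58
after ADD R7, 1: R7=5+1=6
CMP R7, 6  (cmp 6,6)
JLT again: not taken
after SHR R1, 4: R1=58>>4=3
halt.
Total executed instructions: 16.

16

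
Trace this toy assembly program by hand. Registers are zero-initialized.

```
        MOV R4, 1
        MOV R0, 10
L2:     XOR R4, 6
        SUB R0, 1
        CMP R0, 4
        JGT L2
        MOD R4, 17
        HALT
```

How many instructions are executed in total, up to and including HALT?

R4=1
R0=10
R4=1^6=7
R0=10-1=9
CMP R0, 4  (cmp 9,4)
JGT L2: taken
R4=7^6=1
R0=9-1=8
CMP R0, 4  (cmp 8,4)
JGT L2: taken
R4=1^6=7
R0=8-1=7
CMP R0, 4  (cmp 7,4)
JGT L2: taken
R4=7^6=1
R0=7-1=6
CMP R0, 4  (cmp 6,4)
JGT L2: taken
R4=1^6=7
R0=6-1=5
CMP R0, 4  (cmp 5,4)
JGT L2: taken
R4=7^6=1
R0=5-1=4
CMP R0, 4  (cmp 4,4)
JGT L2: not taken
R4=1%17=1
halt.
Total executed instructions: 28.

28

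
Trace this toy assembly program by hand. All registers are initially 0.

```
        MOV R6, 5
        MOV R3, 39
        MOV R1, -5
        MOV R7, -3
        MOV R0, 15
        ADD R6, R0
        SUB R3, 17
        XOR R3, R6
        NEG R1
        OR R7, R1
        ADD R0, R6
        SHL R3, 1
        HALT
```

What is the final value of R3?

MOV R6, 5 → R6=5
MOV R3, 39 → R3=39
MOV R1, -5 → R1=-5
MOV R7, -3 → R7=-3
MOV R0, 15 → R0=15
ADD R6, R0 → R6=5+15=20
SUB R3, 17 → R3=39-17=22
XOR R3, R6 → R3=22^20=2
NEG R1 → R1=-(-5)=5
OR R7, R1 → R7=(-3)|5=-3
ADD R0, R6 → R0=15+20=35
SHL R3, 1 → R3=2<<1=4
halt.

4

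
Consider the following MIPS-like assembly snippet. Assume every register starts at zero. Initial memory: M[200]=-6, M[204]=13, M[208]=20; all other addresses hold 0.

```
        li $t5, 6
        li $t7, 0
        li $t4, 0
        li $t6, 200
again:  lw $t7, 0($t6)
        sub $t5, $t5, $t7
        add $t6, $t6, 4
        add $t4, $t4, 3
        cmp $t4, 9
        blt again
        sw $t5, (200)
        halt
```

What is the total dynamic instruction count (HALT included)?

$t5=6
$t7=0
$t4=0
$t6=200
$t7=M[200]=-6
$t5=6-(-6)=12
$t6=200+4=204
$t4=0+3=3
cmp $t4, 9  (cmp 3,9)
blt again: taken
$t7=M[204]=13
$t5=12-13=-1
$t6=204+4=208
$t4=3+3=6
cmp $t4, 9  (cmp 6,9)
blt again: taken
$t7=M[208]=20
$t5=(-1)-20=-21
$t6=208+4=212
$t4=6+3=9
cmp $t4, 9  (cmp 9,9)
blt again: not taken
sw $t5, (200) → M[200]=-21
halt.
Total executed instructions: 24.

24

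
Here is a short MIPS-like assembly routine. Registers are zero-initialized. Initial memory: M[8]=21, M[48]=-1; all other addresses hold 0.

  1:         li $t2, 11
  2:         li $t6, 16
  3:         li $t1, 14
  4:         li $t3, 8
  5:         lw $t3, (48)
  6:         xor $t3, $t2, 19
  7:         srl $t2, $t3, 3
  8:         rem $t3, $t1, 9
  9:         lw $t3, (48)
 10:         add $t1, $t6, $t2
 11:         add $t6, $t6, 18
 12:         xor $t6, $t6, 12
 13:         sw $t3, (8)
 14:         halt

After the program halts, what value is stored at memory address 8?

after li $t2, 11: $t2=11
after li $t6, 16: $t6=16
after li $t1, 14: $t1=14
after li $t3, 8: $t3=8
after lw $t3, (48): $t3=M[48]=-1
after xor $t3, $t2, 19: $t3=11^19=24
after srl $t2, $t3, 3: $t2=24>>3=3
after rem $t3, $t1, 9: $t3=14%9=5
after lw $t3, (48): $t3=M[48]=-1
after add $t1, $t6, $t2: $t1=16+3=19
after add $t6, $t6, 18: $t6=16+18=34
after xor $t6, $t6, 12: $t6=34^12=46
sw $t3, (8) → M[8]=-1
halt.

-1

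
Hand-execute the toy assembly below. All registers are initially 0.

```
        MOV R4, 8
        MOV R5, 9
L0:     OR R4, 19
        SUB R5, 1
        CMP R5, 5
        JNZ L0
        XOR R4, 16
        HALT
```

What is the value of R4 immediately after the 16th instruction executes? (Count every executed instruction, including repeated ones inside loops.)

R4=8
R5=9
R4=8|19=27
R5=9-1=8
CMP R5, 5  (cmp 8,5)
JNZ L0: taken
R4=27|19=27
R5=8-1=7
CMP R5, 5  (cmp 7,5)
JNZ L0: taken
R4=27|19=27
R5=7-1=6
CMP R5, 5  (cmp 6,5)
JNZ L0: taken
R4=27|19=27
R5=6-1=5
After step 16: R4 = 27.

27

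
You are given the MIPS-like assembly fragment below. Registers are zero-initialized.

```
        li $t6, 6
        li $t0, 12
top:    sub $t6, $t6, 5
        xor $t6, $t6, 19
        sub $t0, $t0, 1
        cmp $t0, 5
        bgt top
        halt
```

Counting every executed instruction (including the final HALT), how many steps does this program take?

38

li $t6, 6 → $t6=6
li $t0, 12 → $t0=12
sub $t6, $t6, 5 → $t6=6-5=1
xor $t6, $t6, 19 → $t6=1^19=18
sub $t0, $t0, 1 → $t0=12-1=11
cmp $t0, 5  (cmp 11,5)
bgt top: taken
sub $t6, $t6, 5 → $t6=18-5=13
xor $t6, $t6, 19 → $t6=13^19=30
sub $t0, $t0, 1 → $t0=11-1=10
cmp $t0, 5  (cmp 10,5)
bgt top: taken
sub $t6, $t6, 5 → $t6=30-5=25
xor $t6, $t6, 19 → $t6=25^19=10
sub $t0, $t0, 1 → $t0=10-1=9
cmp $t0, 5  (cmp 9,5)
bgt top: taken
sub $t6, $t6, 5 → $t6=10-5=5
xor $t6, $t6, 19 → $t6=5^19=22
sub $t0, $t0, 1 → $t0=9-1=8
cmp $t0, 5  (cmp 8,5)
bgt top: taken
sub $t6, $t6, 5 → $t6=22-5=17
xor $t6, $t6, 19 → $t6=17^19=2
sub $t0, $t0, 1 → $t0=8-1=7
cmp $t0, 5  (cmp 7,5)
bgt top: taken
sub $t6, $t6, 5 → $t6=2-5=-3
xor $t6, $t6, 19 → $t6=(-3)^19=-18
sub $t0, $t0, 1 → $t0=7-1=6
cmp $t0, 5  (cmp 6,5)
bgt top: taken
sub $t6, $t6, 5 → $t6=(-18)-5=-23
xor $t6, $t6, 19 → $t6=(-23)^19=-6
sub $t0, $t0, 1 → $t0=6-1=5
cmp $t0, 5  (cmp 5,5)
bgt top: not taken
halt.
Total executed instructions: 38.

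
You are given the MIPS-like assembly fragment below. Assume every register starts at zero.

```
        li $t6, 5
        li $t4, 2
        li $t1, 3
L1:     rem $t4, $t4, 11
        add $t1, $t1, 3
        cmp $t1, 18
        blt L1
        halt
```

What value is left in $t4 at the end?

2

$t6=5
$t4=2
$t1=3
$t4=2%11=2
$t1=3+3=6
cmp $t1, 18  (cmp 6,18)
blt L1: taken
$t4=2%11=2
$t1=6+3=9
cmp $t1, 18  (cmp 9,18)
blt L1: taken
$t4=2%11=2
$t1=9+3=12
cmp $t1, 18  (cmp 12,18)
blt L1: taken
$t4=2%11=2
$t1=12+3=15
cmp $t1, 18  (cmp 15,18)
blt L1: taken
$t4=2%11=2
$t1=15+3=18
cmp $t1, 18  (cmp 18,18)
blt L1: not taken
halt.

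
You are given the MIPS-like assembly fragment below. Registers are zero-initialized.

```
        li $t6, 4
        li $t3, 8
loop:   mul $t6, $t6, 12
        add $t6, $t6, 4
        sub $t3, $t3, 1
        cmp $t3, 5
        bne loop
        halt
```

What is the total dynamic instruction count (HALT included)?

$t6=4
$t3=8
$t6=4*12=48
$t6=48+4=52
$t3=8-1=7
cmp $t3, 5  (cmp 7,5)
bne loop: taken
$t6=52*12=624
$t6=624+4=628
$t3=7-1=6
cmp $t3, 5  (cmp 6,5)
bne loop: taken
$t6=628*12=7536
$t6=7536+4=7540
$t3=6-1=5
cmp $t3, 5  (cmp 5,5)
bne loop: not taken
halt.
Total executed instructions: 18.

18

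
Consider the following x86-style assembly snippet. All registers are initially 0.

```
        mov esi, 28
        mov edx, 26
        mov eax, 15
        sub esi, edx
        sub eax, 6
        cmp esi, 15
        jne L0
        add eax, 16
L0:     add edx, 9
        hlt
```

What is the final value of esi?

2

esi=28
edx=26
eax=15
esi=28-26=2
eax=15-6=9
cmp esi, 15  (cmp 2,15)
jne L0: taken
edx=26+9=35
halt.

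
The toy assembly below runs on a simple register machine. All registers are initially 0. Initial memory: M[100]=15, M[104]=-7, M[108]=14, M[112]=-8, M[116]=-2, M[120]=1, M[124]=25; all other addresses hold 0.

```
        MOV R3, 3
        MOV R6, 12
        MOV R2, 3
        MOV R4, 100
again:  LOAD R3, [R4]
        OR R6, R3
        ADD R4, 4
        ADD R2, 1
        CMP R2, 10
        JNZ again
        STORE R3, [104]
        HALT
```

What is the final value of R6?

R3=3
R6=12
R2=3
R4=100
R3=M[100]=15
R6=12|15=15
R4=100+4=104
R2=3+1=4
CMP R2, 10  (cmp 4,10)
JNZ again: taken
R3=M[104]=-7
R6=15|(-7)=-1
R4=104+4=108
R2=4+1=5
CMP R2, 10  (cmp 5,10)
JNZ again: taken
R3=M[108]=14
R6=(-1)|14=-1
R4=108+4=112
R2=5+1=6
CMP R2, 10  (cmp 6,10)
JNZ again: taken
R3=M[112]=-8
R6=(-1)|(-8)=-1
R4=112+4=116
R2=6+1=7
CMP R2, 10  (cmp 7,10)
JNZ again: taken
R3=M[116]=-2
R6=(-1)|(-2)=-1
R4=116+4=120
R2=7+1=8
CMP R2, 10  (cmp 8,10)
JNZ again: taken
R3=M[120]=1
R6=(-1)|1=-1
R4=120+4=124
R2=8+1=9
CMP R2, 10  (cmp 9,10)
JNZ again: taken
R3=M[124]=25
R6=(-1)|25=-1
R4=124+4=128
R2=9+1=10
CMP R2, 10  (cmp 10,10)
JNZ again: not taken
STORE R3, [104] → M[104]=25
halt.

-1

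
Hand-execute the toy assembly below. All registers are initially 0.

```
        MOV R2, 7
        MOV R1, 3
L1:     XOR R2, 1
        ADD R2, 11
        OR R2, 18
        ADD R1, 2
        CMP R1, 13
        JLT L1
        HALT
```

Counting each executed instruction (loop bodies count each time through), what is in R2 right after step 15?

after MOV R2, 7: R2=7
after MOV R1, 3: R1=3
after XOR R2, 1: R2=7^1=6
after ADD R2, 11: R2=6+11=17
after OR R2, 18: R2=17|18=19
after ADD R1, 2: R1=3+2=5
CMP R1, 13  (cmp 5,13)
JLT L1: taken
after XOR R2, 1: R2=19^1=18
after ADD R2, 11: R2=18+11=29
after OR R2, 18: R2=29|18=31
after ADD R1, 2: R1=5+2=7
CMP R1, 13  (cmp 7,13)
JLT L1: taken
after XOR R2, 1: R2=31^1=30
After step 15: R2 = 30.

30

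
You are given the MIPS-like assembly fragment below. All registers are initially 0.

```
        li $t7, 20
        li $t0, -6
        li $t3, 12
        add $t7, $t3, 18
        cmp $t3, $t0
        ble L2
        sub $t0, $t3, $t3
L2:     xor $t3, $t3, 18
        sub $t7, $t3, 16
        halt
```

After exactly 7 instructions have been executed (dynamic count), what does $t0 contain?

li $t7, 20 → $t7=20
li $t0, -6 → $t0=-6
li $t3, 12 → $t3=12
add $t7, $t3, 18 → $t7=12+18=30
cmp $t3, $t0  (cmp 12,-6)
ble L2: not taken
sub $t0, $t3, $t3 → $t0=12-12=0
After step 7: $t0 = 0.

0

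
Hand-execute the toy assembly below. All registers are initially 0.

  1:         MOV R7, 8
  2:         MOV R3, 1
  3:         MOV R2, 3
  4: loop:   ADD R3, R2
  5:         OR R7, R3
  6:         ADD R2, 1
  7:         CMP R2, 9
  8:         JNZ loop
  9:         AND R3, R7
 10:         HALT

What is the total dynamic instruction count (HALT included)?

35

after MOV R7, 8: R7=8
after MOV R3, 1: R3=1
after MOV R2, 3: R2=3
after ADD R3, R2: R3=1+3=4
after OR R7, R3: R7=8|4=12
after ADD R2, 1: R2=3+1=4
CMP R2, 9  (cmp 4,9)
JNZ loop: taken
after ADD R3, R2: R3=4+4=8
after OR R7, R3: R7=12|8=12
after ADD R2, 1: R2=4+1=5
CMP R2, 9  (cmp 5,9)
JNZ loop: taken
after ADD R3, R2: R3=8+5=13
after OR R7, R3: R7=12|13=13
after ADD R2, 1: R2=5+1=6
CMP R2, 9  (cmp 6,9)
JNZ loop: taken
after ADD R3, R2: R3=13+6=19
after OR R7, R3: R7=13|19=31
after ADD R2, 1: R2=6+1=7
CMP R2, 9  (cmp 7,9)
JNZ loop: taken
after ADD R3, R2: R3=19+7=26
after OR R7, R3: R7=31|26=31
after ADD R2, 1: R2=7+1=8
CMP R2, 9  (cmp 8,9)
JNZ loop: taken
after ADD R3, R2: R3=26+8=34
after OR R7, R3: R7=31|34=63
after ADD R2, 1: R2=8+1=9
CMP R2, 9  (cmp 9,9)
JNZ loop: not taken
after AND R3, R7: R3=34&63=34
halt.
Total executed instructions: 35.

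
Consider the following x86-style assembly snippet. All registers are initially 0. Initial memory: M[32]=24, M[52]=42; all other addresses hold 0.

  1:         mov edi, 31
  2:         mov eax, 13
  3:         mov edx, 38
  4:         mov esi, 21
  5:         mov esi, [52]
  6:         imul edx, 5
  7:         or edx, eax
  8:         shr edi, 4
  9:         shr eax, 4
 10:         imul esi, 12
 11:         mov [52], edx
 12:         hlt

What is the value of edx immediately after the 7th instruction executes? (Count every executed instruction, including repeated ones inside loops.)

mov edi, 31 → edi=31
mov eax, 13 → eax=13
mov edx, 38 → edx=38
mov esi, 21 → esi=21
mov esi, [52] → esi=M[52]=42
imul edx, 5 → edx=38*5=190
or edx, eax → edx=190|13=191
After step 7: edx = 191.

191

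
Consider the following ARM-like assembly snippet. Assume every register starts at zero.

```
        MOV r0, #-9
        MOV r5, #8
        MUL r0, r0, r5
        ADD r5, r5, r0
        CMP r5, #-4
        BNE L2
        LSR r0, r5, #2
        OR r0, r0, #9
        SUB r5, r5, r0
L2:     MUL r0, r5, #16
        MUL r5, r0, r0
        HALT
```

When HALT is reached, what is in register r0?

-1024

after MOV r0, #-9: r0=-9
after MOV r5, #8: r5=8
after MUL r0, r0, r5: r0=(-9)*8=-72
after ADD r5, r5, r0: r5=8+(-72)=-64
CMP r5, #-4  (cmp -64,-4)
BNE L2: taken
after MUL r0, r5, #16: r0=(-64)*16=-1024
after MUL r5, r0, r0: r5=(-1024)*(-1024)=1048576
halt.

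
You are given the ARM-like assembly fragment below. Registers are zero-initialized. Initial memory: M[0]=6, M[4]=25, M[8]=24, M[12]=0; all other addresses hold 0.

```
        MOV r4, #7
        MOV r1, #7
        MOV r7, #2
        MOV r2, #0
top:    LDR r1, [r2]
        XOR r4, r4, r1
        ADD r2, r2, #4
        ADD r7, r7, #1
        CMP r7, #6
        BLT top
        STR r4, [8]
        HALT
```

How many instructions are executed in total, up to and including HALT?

after MOV r4, #7: r4=7
after MOV r1, #7: r1=7
after MOV r7, #2: r7=2
after MOV r2, #0: r2=0
after LDR r1, [r2]: r1=M[0]=6
after XOR r4, r4, r1: r4=7^6=1
after ADD r2, r2, #4: r2=0+4=4
after ADD r7, r7, #1: r7=2+1=3
CMP r7, #6  (cmp 3,6)
BLT top: taken
after LDR r1, [r2]: r1=M[4]=25
after XOR r4, r4, r1: r4=1^25=24
after ADD r2, r2, #4: r2=4+4=8
after ADD r7, r7, #1: r7=3+1=4
CMP r7, #6  (cmp 4,6)
BLT top: taken
after LDR r1, [r2]: r1=M[8]=24
after XOR r4, r4, r1: r4=24^24=0
after ADD r2, r2, #4: r2=8+4=12
after ADD r7, r7, #1: r7=4+1=5
CMP r7, #6  (cmp 5,6)
BLT top: taken
after LDR r1, [r2]: r1=M[12]=0
after XOR r4, r4, r1: r4=0^0=0
after ADD r2, r2, #4: r2=12+4=16
after ADD r7, r7, #1: r7=5+1=6
CMP r7, #6  (cmp 6,6)
BLT top: not taken
STR r4, [8] → M[8]=0
halt.
Total executed instructions: 30.

30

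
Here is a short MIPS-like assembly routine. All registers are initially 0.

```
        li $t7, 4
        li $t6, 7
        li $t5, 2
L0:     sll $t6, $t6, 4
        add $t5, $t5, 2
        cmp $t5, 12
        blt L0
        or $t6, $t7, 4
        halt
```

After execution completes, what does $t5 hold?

12

after li $t7, 4: $t7=4
after li $t6, 7: $t6=7
after li $t5, 2: $t5=2
after sll $t6, $t6, 4: $t6=7<<4=112
after add $t5, $t5, 2: $t5=2+2=4
cmp $t5, 12  (cmp 4,12)
blt L0: taken
after sll $t6, $t6, 4: $t6=112<<4=1792
after add $t5, $t5, 2: $t5=4+2=6
cmp $t5, 12  (cmp 6,12)
blt L0: taken
after sll $t6, $t6, 4: $t6=1792<<4=28672
after add $t5, $t5, 2: $t5=6+2=8
cmp $t5, 12  (cmp 8,12)
blt L0: taken
after sll $t6, $t6, 4: $t6=28672<<4=458752
after add $t5, $t5, 2: $t5=8+2=10
cmp $t5, 12  (cmp 10,12)
blt L0: taken
after sll $t6, $t6, 4: $t6=458752<<4=7340032
after add $t5, $t5, 2: $t5=10+2=12
cmp $t5, 12  (cmp 12,12)
blt L0: not taken
after or $t6, $t7, 4: $t6=4|4=4
halt.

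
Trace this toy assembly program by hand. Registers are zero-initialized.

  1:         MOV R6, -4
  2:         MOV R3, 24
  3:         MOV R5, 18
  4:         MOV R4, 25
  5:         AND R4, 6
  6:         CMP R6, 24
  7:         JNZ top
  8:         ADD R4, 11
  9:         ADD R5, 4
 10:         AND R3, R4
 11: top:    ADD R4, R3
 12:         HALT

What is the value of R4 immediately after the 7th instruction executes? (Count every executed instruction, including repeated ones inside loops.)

0

R6=-4
R3=24
R5=18
R4=25
R4=25&6=0
CMP R6, 24  (cmp -4,24)
JNZ top: taken
After step 7: R4 = 0.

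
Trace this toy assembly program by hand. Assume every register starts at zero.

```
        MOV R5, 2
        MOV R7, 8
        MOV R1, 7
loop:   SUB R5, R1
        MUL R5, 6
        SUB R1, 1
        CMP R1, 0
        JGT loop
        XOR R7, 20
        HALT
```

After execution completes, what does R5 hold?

-1724406

R5=2
R7=8
R1=7
R5=2-7=-5
R5=(-5)*6=-30
R1=7-1=6
CMP R1, 0  (cmp 6,0)
JGT loop: taken
R5=(-30)-6=-36
R5=(-36)*6=-216
R1=6-1=5
CMP R1, 0  (cmp 5,0)
JGT loop: taken
R5=(-216)-5=-221
R5=(-221)*6=-1326
R1=5-1=4
CMP R1, 0  (cmp 4,0)
JGT loop: taken
R5=(-1326)-4=-1330
R5=(-1330)*6=-7980
R1=4-1=3
CMP R1, 0  (cmp 3,0)
JGT loop: taken
R5=(-7980)-3=-7983
R5=(-7983)*6=-47898
R1=3-1=2
CMP R1, 0  (cmp 2,0)
JGT loop: taken
R5=(-47898)-2=-47900
R5=(-47900)*6=-287400
R1=2-1=1
CMP R1, 0  (cmp 1,0)
JGT loop: taken
R5=(-287400)-1=-287401
R5=(-287401)*6=-1724406
R1=1-1=0
CMP R1, 0  (cmp 0,0)
JGT loop: not taken
R7=8^20=28
halt.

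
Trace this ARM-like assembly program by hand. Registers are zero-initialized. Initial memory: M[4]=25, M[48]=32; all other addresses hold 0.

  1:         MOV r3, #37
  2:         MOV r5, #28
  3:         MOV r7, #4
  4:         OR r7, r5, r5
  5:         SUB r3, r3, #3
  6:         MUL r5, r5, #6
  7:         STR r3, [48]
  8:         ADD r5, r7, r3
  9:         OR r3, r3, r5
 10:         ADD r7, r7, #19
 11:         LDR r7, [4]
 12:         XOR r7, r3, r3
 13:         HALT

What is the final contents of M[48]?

after MOV r3, #37: r3=37
after MOV r5, #28: r5=28
after MOV r7, #4: r7=4
after OR r7, r5, r5: r7=28|28=28
after SUB r3, r3, #3: r3=37-3=34
after MUL r5, r5, #6: r5=28*6=168
STR r3, [48] → M[48]=34
after ADD r5, r7, r3: r5=28+34=62
after OR r3, r3, r5: r3=34|62=62
after ADD r7, r7, #19: r7=28+19=47
after LDR r7, [4]: r7=M[4]=25
after XOR r7, r3, r3: r7=62^62=0
halt.

34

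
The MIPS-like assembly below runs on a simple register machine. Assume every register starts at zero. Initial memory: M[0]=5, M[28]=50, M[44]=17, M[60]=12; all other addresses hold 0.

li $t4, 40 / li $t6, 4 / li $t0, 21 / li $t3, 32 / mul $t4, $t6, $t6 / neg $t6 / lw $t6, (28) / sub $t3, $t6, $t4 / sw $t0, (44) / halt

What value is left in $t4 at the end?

li $t4, 40 → $t4=40
li $t6, 4 → $t6=4
li $t0, 21 → $t0=21
li $t3, 32 → $t3=32
mul $t4, $t6, $t6 → $t4=4*4=16
neg $t6 → $t6=-(4)=-4
lw $t6, (28) → $t6=M[28]=50
sub $t3, $t6, $t4 → $t3=50-16=34
sw $t0, (44) → M[44]=21
halt.

16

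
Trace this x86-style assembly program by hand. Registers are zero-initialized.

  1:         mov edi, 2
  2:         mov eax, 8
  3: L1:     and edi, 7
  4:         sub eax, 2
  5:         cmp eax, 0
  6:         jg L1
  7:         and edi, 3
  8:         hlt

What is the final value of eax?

0

mov edi, 2 → edi=2
mov eax, 8 → eax=8
and edi, 7 → edi=2&7=2
sub eax, 2 → eax=8-2=6
cmp eax, 0  (cmp 6,0)
jg L1: taken
and edi, 7 → edi=2&7=2
sub eax, 2 → eax=6-2=4
cmp eax, 0  (cmp 4,0)
jg L1: taken
and edi, 7 → edi=2&7=2
sub eax, 2 → eax=4-2=2
cmp eax, 0  (cmp 2,0)
jg L1: taken
and edi, 7 → edi=2&7=2
sub eax, 2 → eax=2-2=0
cmp eax, 0  (cmp 0,0)
jg L1: not taken
and edi, 3 → edi=2&3=2
halt.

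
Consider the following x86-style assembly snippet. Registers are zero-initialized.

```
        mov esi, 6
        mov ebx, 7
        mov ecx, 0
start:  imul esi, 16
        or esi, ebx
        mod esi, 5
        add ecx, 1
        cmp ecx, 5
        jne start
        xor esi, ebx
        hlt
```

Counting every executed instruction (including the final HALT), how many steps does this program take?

35

mov esi, 6 → esi=6
mov ebx, 7 → ebx=7
mov ecx, 0 → ecx=0
imul esi, 16 → esi=6*16=96
or esi, ebx → esi=96|7=103
mod esi, 5 → esi=103%5=3
add ecx, 1 → ecx=0+1=1
cmp ecx, 5  (cmp 1,5)
jne start: taken
imul esi, 16 → esi=3*16=48
or esi, ebx → esi=48|7=55
mod esi, 5 → esi=55%5=0
add ecx, 1 → ecx=1+1=2
cmp ecx, 5  (cmp 2,5)
jne start: taken
imul esi, 16 → esi=0*16=0
or esi, ebx → esi=0|7=7
mod esi, 5 → esi=7%5=2
add ecx, 1 → ecx=2+1=3
cmp ecx, 5  (cmp 3,5)
jne start: taken
imul esi, 16 → esi=2*16=32
or esi, ebx → esi=32|7=39
mod esi, 5 → esi=39%5=4
add ecx, 1 → ecx=3+1=4
cmp ecx, 5  (cmp 4,5)
jne start: taken
imul esi, 16 → esi=4*16=64
or esi, ebx → esi=64|7=71
mod esi, 5 → esi=71%5=1
add ecx, 1 → ecx=4+1=5
cmp ecx, 5  (cmp 5,5)
jne start: not taken
xor esi, ebx → esi=1^7=6
halt.
Total executed instructions: 35.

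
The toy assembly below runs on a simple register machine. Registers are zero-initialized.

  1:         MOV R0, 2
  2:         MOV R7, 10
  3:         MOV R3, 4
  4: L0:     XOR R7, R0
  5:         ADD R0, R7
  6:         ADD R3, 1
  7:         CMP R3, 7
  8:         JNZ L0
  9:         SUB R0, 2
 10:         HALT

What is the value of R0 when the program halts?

24

R0=2
R7=10
R3=4
R7=10^2=8
R0=2+8=10
R3=4+1=5
CMP R3, 7  (cmp 5,7)
JNZ L0: taken
R7=8^10=2
R0=10+2=12
R3=5+1=6
CMP R3, 7  (cmp 6,7)
JNZ L0: taken
R7=2^12=14
R0=12+14=26
R3=6+1=7
CMP R3, 7  (cmp 7,7)
JNZ L0: not taken
R0=26-2=24
halt.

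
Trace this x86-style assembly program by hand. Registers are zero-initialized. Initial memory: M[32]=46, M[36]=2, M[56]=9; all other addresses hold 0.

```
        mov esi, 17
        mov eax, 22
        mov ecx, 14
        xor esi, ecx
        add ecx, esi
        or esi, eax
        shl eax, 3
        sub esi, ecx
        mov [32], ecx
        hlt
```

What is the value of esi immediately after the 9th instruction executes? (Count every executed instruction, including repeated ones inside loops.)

mov esi, 17 → esi=17
mov eax, 22 → eax=22
mov ecx, 14 → ecx=14
xor esi, ecx → esi=17^14=31
add ecx, esi → ecx=14+31=45
or esi, eax → esi=31|22=31
shl eax, 3 → eax=22<<3=176
sub esi, ecx → esi=31-45=-14
mov [32], ecx → M[32]=45
After step 9: esi = -14.

-14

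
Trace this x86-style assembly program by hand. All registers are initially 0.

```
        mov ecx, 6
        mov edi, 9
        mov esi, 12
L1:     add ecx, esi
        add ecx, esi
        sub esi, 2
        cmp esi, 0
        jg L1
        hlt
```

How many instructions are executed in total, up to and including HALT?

34

ecx=6
edi=9
esi=12
ecx=6+12=18
ecx=18+12=30
esi=12-2=10
cmp esi, 0  (cmp 10,0)
jg L1: taken
ecx=30+10=40
ecx=40+10=50
esi=10-2=8
cmp esi, 0  (cmp 8,0)
jg L1: taken
ecx=50+8=58
ecx=58+8=66
esi=8-2=6
cmp esi, 0  (cmp 6,0)
jg L1: taken
ecx=66+6=72
ecx=72+6=78
esi=6-2=4
cmp esi, 0  (cmp 4,0)
jg L1: taken
ecx=78+4=82
ecx=82+4=86
esi=4-2=2
cmp esi, 0  (cmp 2,0)
jg L1: taken
ecx=86+2=88
ecx=88+2=90
esi=2-2=0
cmp esi, 0  (cmp 0,0)
jg L1: not taken
halt.
Total executed instructions: 34.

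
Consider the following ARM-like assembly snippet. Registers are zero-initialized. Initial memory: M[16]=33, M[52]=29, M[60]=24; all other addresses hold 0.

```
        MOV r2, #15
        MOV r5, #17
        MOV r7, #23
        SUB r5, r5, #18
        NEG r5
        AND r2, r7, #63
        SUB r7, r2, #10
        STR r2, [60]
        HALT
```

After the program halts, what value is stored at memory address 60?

23

after MOV r2, #15: r2=15
after MOV r5, #17: r5=17
after MOV r7, #23: r7=23
after SUB r5, r5, #18: r5=17-18=-1
after NEG r5: r5=-(-1)=1
after AND r2, r7, #63: r2=23&63=23
after SUB r7, r2, #10: r7=23-10=13
STR r2, [60] → M[60]=23
halt.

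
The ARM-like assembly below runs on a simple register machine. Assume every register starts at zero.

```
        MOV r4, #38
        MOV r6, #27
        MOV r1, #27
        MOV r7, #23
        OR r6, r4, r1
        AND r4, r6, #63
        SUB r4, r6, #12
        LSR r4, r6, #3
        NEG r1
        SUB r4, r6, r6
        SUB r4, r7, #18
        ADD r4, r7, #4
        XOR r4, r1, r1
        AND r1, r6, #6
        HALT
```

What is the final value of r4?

0

r4=38
r6=27
r1=27
r7=23
r6=38|27=63
r4=63&63=63
r4=63-12=51
r4=63>>3=7
r1=-(27)=-27
r4=63-63=0
r4=23-18=5
r4=23+4=27
r4=(-27)^(-27)=0
r1=63&6=6
halt.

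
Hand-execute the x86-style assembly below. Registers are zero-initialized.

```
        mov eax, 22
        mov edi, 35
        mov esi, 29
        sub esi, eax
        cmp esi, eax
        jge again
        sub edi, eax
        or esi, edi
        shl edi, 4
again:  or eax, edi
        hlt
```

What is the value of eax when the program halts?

214

mov eax, 22 → eax=22
mov edi, 35 → edi=35
mov esi, 29 → esi=29
sub esi, eax → esi=29-22=7
cmp esi, eax  (cmp 7,22)
jge again: not taken
sub edi, eax → edi=35-22=13
or esi, edi → esi=7|13=15
shl edi, 4 → edi=13<<4=208
or eax, edi → eax=22|208=214
halt.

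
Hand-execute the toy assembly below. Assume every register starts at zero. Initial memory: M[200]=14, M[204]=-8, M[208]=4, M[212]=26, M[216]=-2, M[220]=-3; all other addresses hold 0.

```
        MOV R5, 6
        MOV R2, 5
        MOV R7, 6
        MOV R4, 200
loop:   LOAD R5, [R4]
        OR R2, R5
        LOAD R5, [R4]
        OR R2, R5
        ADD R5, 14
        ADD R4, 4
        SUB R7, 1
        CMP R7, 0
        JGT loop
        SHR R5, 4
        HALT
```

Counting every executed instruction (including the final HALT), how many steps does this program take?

R5=6
R2=5
R7=6
R4=200
R5=M[200]=14
R2=5|14=15
R5=M[200]=14
R2=15|14=15
R5=14+14=28
R4=200+4=204
R7=6-1=5
CMP R7, 0  (cmp 5,0)
JGT loop: taken
R5=M[204]=-8
R2=15|(-8)=-1
R5=M[204]=-8
R2=(-1)|(-8)=-1
R5=(-8)+14=6
R4=204+4=208
R7=5-1=4
CMP R7, 0  (cmp 4,0)
JGT loop: taken
R5=M[208]=4
R2=(-1)|4=-1
R5=M[208]=4
R2=(-1)|4=-1
R5=4+14=18
R4=208+4=212
R7=4-1=3
CMP R7, 0  (cmp 3,0)
JGT loop: taken
R5=M[212]=26
R2=(-1)|26=-1
R5=M[212]=26
R2=(-1)|26=-1
R5=26+14=40
R4=212+4=216
R7=3-1=2
CMP R7, 0  (cmp 2,0)
JGT loop: taken
R5=M[216]=-2
R2=(-1)|(-2)=-1
R5=M[216]=-2
R2=(-1)|(-2)=-1
R5=(-2)+14=12
R4=216+4=220
R7=2-1=1
CMP R7, 0  (cmp 1,0)
JGT loop: taken
R5=M[220]=-3
R2=(-1)|(-3)=-1
R5=M[220]=-3
R2=(-1)|(-3)=-1
R5=(-3)+14=11
R4=220+4=224
R7=1-1=0
CMP R7, 0  (cmp 0,0)
JGT loop: not taken
R5=11>>4=0
halt.
Total executed instructions: 60.

60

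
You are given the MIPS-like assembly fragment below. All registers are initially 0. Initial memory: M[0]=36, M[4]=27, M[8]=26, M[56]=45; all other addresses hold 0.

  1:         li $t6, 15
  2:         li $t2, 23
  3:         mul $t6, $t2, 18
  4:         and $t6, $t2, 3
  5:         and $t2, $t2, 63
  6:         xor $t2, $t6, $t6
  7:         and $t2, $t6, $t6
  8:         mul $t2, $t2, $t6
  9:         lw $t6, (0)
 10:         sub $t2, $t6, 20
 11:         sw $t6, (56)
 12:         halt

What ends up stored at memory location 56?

36

li $t6, 15 → $t6=15
li $t2, 23 → $t2=23
mul $t6, $t2, 18 → $t6=23*18=414
and $t6, $t2, 3 → $t6=23&3=3
and $t2, $t2, 63 → $t2=23&63=23
xor $t2, $t6, $t6 → $t2=3^3=0
and $t2, $t6, $t6 → $t2=3&3=3
mul $t2, $t2, $t6 → $t2=3*3=9
lw $t6, (0) → $t6=M[0]=36
sub $t2, $t6, 20 → $t2=36-20=16
sw $t6, (56) → M[56]=36
halt.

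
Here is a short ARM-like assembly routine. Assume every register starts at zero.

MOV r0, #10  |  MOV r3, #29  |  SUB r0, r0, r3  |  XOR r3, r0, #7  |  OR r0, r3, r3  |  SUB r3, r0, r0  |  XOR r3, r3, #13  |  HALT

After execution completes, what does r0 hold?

-22

r0=10
r3=29
r0=10-29=-19
r3=(-19)^7=-22
r0=(-22)|(-22)=-22
r3=(-22)-(-22)=0
r3=0^13=13
halt.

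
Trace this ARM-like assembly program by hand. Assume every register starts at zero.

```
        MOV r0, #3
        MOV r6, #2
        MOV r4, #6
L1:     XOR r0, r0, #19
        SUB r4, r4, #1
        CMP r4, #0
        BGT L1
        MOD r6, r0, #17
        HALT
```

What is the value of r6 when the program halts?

3

r0=3
r6=2
r4=6
r0=3^19=16
r4=6-1=5
CMP r4, #0  (cmp 5,0)
BGT L1: taken
r0=16^19=3
r4=5-1=4
CMP r4, #0  (cmp 4,0)
BGT L1: taken
r0=3^19=16
r4=4-1=3
CMP r4, #0  (cmp 3,0)
BGT L1: taken
r0=16^19=3
r4=3-1=2
CMP r4, #0  (cmp 2,0)
BGT L1: taken
r0=3^19=16
r4=2-1=1
CMP r4, #0  (cmp 1,0)
BGT L1: taken
r0=16^19=3
r4=1-1=0
CMP r4, #0  (cmp 0,0)
BGT L1: not taken
r6=3%17=3
halt.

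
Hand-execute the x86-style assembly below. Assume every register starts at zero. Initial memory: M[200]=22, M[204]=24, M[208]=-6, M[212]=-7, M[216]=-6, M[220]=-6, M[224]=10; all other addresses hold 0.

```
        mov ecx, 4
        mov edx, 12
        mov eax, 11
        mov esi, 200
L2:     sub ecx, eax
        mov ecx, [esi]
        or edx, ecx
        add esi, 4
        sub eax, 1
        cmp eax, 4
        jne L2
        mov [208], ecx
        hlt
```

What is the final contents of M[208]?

mov ecx, 4 → ecx=4
mov edx, 12 → edx=12
mov eax, 11 → eax=11
mov esi, 200 → esi=200
sub ecx, eax → ecx=4-11=-7
mov ecx, [esi] → ecx=M[200]=22
or edx, ecx → edx=12|22=30
add esi, 4 → esi=200+4=204
sub eax, 1 → eax=11-1=10
cmp eax, 4  (cmp 10,4)
jne L2: taken
sub ecx, eax → ecx=22-10=12
mov ecx, [esi] → ecx=M[204]=24
or edx, ecx → edx=30|24=30
add esi, 4 → esi=204+4=208
sub eax, 1 → eax=10-1=9
cmp eax, 4  (cmp 9,4)
jne L2: taken
sub ecx, eax → ecx=24-9=15
mov ecx, [esi] → ecx=M[208]=-6
or edx, ecx → edx=30|(-6)=-2
add esi, 4 → esi=208+4=212
sub eax, 1 → eax=9-1=8
cmp eax, 4  (cmp 8,4)
jne L2: taken
sub ecx, eax → ecx=(-6)-8=-14
mov ecx, [esi] → ecx=M[212]=-7
or edx, ecx → edx=(-2)|(-7)=-1
add esi, 4 → esi=212+4=216
sub eax, 1 → eax=8-1=7
cmp eax, 4  (cmp 7,4)
jne L2: taken
sub ecx, eax → ecx=(-7)-7=-14
mov ecx, [esi] → ecx=M[216]=-6
or edx, ecx → edx=(-1)|(-6)=-1
add esi, 4 → esi=216+4=220
sub eax, 1 → eax=7-1=6
cmp eax, 4  (cmp 6,4)
jne L2: taken
sub ecx, eax → ecx=(-6)-6=-12
mov ecx, [esi] → ecx=M[220]=-6
or edx, ecx → edx=(-1)|(-6)=-1
add esi, 4 → esi=220+4=224
sub eax, 1 → eax=6-1=5
cmp eax, 4  (cmp 5,4)
jne L2: taken
sub ecx, eax → ecx=(-6)-5=-11
mov ecx, [esi] → ecx=M[224]=10
or edx, ecx → edx=(-1)|10=-1
add esi, 4 → esi=224+4=228
sub eax, 1 → eax=5-1=4
cmp eax, 4  (cmp 4,4)
jne L2: not taken
mov [208], ecx → M[208]=10
halt.

10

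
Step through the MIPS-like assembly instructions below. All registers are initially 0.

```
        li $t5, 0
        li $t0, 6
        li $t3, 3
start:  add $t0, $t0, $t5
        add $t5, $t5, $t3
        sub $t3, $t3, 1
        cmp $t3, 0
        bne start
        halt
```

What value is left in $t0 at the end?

14

$t5=0
$t0=6
$t3=3
$t0=6+0=6
$t5=0+3=3
$t3=3-1=2
cmp $t3, 0  (cmp 2,0)
bne start: taken
$t0=6+3=9
$t5=3+2=5
$t3=2-1=1
cmp $t3, 0  (cmp 1,0)
bne start: taken
$t0=9+5=14
$t5=5+1=6
$t3=1-1=0
cmp $t3, 0  (cmp 0,0)
bne start: not taken
halt.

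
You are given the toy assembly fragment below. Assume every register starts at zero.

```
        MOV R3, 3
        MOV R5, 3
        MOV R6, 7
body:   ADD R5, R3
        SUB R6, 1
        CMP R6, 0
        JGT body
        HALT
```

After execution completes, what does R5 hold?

after MOV R3, 3: R3=3
after MOV R5, 3: R5=3
after MOV R6, 7: R6=7
after ADD R5, R3: R5=3+3=6
after SUB R6, 1: R6=7-1=6
CMP R6, 0  (cmp 6,0)
JGT body: taken
after ADD R5, R3: R5=6+3=9
after SUB R6, 1: R6=6-1=5
CMP R6, 0  (cmp 5,0)
JGT body: taken
after ADD R5, R3: R5=9+3=12
after SUB R6, 1: R6=5-1=4
CMP R6, 0  (cmp 4,0)
JGT body: taken
after ADD R5, R3: R5=12+3=15
after SUB R6, 1: R6=4-1=3
CMP R6, 0  (cmp 3,0)
JGT body: taken
after ADD R5, R3: R5=15+3=18
after SUB R6, 1: R6=3-1=2
CMP R6, 0  (cmp 2,0)
JGT body: taken
after ADD R5, R3: R5=18+3=21
after SUB R6, 1: R6=2-1=1
CMP R6, 0  (cmp 1,0)
JGT body: taken
after ADD R5, R3: R5=21+3=24
after SUB R6, 1: R6=1-1=0
CMP R6, 0  (cmp 0,0)
JGT body: not taken
halt.

24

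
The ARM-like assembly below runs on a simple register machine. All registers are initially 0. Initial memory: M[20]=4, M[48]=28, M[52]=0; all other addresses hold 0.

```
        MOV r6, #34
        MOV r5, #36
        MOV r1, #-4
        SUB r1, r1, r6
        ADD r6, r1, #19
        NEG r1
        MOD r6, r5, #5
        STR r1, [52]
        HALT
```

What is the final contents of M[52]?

r6=34
r5=36
r1=-4
r1=(-4)-34=-38
r6=(-38)+19=-19
r1=-(-38)=38
r6=36%5=1
STR r1, [52] → M[52]=38
halt.

38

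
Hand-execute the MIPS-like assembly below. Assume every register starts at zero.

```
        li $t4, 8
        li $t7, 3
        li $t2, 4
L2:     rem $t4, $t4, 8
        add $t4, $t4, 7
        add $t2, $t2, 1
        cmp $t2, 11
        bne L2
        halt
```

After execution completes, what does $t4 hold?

9

$t4=8
$t7=3
$t2=4
$t4=8%8=0
$t4=0+7=7
$t2=4+1=5
cmp $t2, 11  (cmp 5,11)
bne L2: taken
$t4=7%8=7
$t4=7+7=14
$t2=5+1=6
cmp $t2, 11  (cmp 6,11)
bne L2: taken
$t4=14%8=6
$t4=6+7=13
$t2=6+1=7
cmp $t2, 11  (cmp 7,11)
bne L2: taken
$t4=13%8=5
$t4=5+7=12
$t2=7+1=8
cmp $t2, 11  (cmp 8,11)
bne L2: taken
$t4=12%8=4
$t4=4+7=11
$t2=8+1=9
cmp $t2, 11  (cmp 9,11)
bne L2: taken
$t4=11%8=3
$t4=3+7=10
$t2=9+1=10
cmp $t2, 11  (cmp 10,11)
bne L2: taken
$t4=10%8=2
$t4=2+7=9
$t2=10+1=11
cmp $t2, 11  (cmp 11,11)
bne L2: not taken
halt.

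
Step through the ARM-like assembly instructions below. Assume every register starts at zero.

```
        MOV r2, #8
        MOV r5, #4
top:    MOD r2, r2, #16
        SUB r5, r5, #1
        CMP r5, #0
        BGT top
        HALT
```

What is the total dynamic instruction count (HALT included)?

19

MOV r2, #8 → r2=8
MOV r5, #4 → r5=4
MOD r2, r2, #16 → r2=8%16=8
SUB r5, r5, #1 → r5=4-1=3
CMP r5, #0  (cmp 3,0)
BGT top: taken
MOD r2, r2, #16 → r2=8%16=8
SUB r5, r5, #1 → r5=3-1=2
CMP r5, #0  (cmp 2,0)
BGT top: taken
MOD r2, r2, #16 → r2=8%16=8
SUB r5, r5, #1 → r5=2-1=1
CMP r5, #0  (cmp 1,0)
BGT top: taken
MOD r2, r2, #16 → r2=8%16=8
SUB r5, r5, #1 → r5=1-1=0
CMP r5, #0  (cmp 0,0)
BGT top: not taken
halt.
Total executed instructions: 19.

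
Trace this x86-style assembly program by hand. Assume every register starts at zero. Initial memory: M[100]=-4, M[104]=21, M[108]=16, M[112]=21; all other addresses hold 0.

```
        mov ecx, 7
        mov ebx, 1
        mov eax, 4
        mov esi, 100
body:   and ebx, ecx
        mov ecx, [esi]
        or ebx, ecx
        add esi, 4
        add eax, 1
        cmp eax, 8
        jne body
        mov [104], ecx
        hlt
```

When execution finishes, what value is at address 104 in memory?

after mov ecx, 7: ecx=7
after mov ebx, 1: ebx=1
after mov eax, 4: eax=4
after mov esi, 100: esi=100
after and ebx, ecx: ebx=1&7=1
after mov ecx, [esi]: ecx=M[100]=-4
after or ebx, ecx: ebx=1|(-4)=-3
after add esi, 4: esi=100+4=104
after add eax, 1: eax=4+1=5
cmp eax, 8  (cmp 5,8)
jne body: taken
after and ebx, ecx: ebx=(-3)&(-4)=-4
after mov ecx, [esi]: ecx=M[104]=21
after or ebx, ecx: ebx=(-4)|21=-3
after add esi, 4: esi=104+4=108
after add eax, 1: eax=5+1=6
cmp eax, 8  (cmp 6,8)
jne body: taken
after and ebx, ecx: ebx=(-3)&21=21
after mov ecx, [esi]: ecx=M[108]=16
after or ebx, ecx: ebx=21|16=21
after add esi, 4: esi=108+4=112
after add eax, 1: eax=6+1=7
cmp eax, 8  (cmp 7,8)
jne body: taken
after and ebx, ecx: ebx=21&16=16
after mov ecx, [esi]: ecx=M[112]=21
after or ebx, ecx: ebx=16|21=21
after add esi, 4: esi=112+4=116
after add eax, 1: eax=7+1=8
cmp eax, 8  (cmp 8,8)
jne body: not taken
mov [104], ecx → M[104]=21
halt.

21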